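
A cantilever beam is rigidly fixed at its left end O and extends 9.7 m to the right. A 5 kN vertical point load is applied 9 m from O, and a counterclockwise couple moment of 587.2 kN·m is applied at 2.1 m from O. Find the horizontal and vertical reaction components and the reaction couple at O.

O_x = 0, O_y = 5.000 kN, M_O = -542.2 kN·m

ΣF_x = 0: O_x = 0.
ΣF_y = 0: O_y − 5 = 0 → O_y = 5.000 kN.
ΣM about O: M_O − 5·9 + 587.2 = 0 → M_O = -542.2 kN·m.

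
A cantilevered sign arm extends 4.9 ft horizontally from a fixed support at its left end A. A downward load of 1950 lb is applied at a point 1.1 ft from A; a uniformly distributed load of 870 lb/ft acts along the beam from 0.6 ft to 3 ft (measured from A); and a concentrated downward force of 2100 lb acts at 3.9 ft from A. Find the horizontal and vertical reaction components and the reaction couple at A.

A_x = 0, A_y = 6138 lb, M_A = 14090 lb·ft

Resultant of the distributed load: 870 × 2.4 = 2088 lb at 1.8 ft from A.
ΣF_x = 0: A_x = 0.
ΣF_y = 0: A_y − 1950 − 870·2.4 − 2100 = 0 → A_y = 6138 lb.
ΣM about A: M_A − 1950·1.1 − (870·2.4)·1.8 − 2100·3.9 = 0 → M_A = 14090 lb·ft.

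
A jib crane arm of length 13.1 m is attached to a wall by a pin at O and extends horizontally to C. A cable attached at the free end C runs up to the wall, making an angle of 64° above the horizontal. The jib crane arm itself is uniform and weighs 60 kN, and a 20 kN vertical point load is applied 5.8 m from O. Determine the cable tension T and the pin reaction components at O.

T = 43.23 kN, O_x = 18.95 kN, O_y = 41.15 kN

ΣM about O: T·sin64°·13.1 − 60·6.55 − 20·5.8 = 0 → T = 509/(13.1·0.898794) = 43.2301 ≈ 43.23 kN.
ΣF_x = 0: O_x − T·cos64° = 0 → O_x = 43.2301 × 0.438371 = 18.95 kN.
ΣF_y = 0: O_y + T·sin64° − 60 − 20 = 0 → O_y = 80 − 43.2301 × 0.898794 = 41.15 kN.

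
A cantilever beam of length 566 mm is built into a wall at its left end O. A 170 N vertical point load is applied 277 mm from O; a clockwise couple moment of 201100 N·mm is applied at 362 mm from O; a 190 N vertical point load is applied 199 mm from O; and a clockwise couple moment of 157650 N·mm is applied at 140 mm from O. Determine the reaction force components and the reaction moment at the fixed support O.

ΣF_x = 0: O_x = 0.
ΣF_y = 0: O_y − 170 − 190 = 0 → O_y = 360.0 N.
ΣM about O: M_O − 170·277 − 201100 − 190·199 − 157650 = 0 → M_O = 443600 N·mm.

O_x = 0, O_y = 360.0 N, M_O = 443600 N·mm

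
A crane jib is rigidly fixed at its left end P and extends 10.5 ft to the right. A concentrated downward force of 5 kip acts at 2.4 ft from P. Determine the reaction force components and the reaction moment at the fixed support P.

ΣF_x = 0: P_x = 0.
ΣF_y = 0: P_y − 5 = 0 → P_y = 5.000 kip.
ΣM about P: M_P − 5·2.4 = 0 → M_P = 12.00 kip·ft.

P_x = 0, P_y = 5.000 kip, M_P = 12.00 kip·ft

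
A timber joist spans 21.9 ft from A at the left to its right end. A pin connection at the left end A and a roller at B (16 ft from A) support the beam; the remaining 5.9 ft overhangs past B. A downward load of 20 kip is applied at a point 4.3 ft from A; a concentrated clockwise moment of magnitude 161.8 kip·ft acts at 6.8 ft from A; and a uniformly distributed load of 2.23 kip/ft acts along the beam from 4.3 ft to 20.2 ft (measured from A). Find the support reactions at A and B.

A_x = 0, A_y = 12.82 kip, B_y = 42.63 kip

Resultant of the distributed load: 2.23 × 15.9 = 35.457 kip at 12.25 ft from A.
Moments about A: B_y·16 − 20·4.3 − 161.8 − (2.23·15.9)·12.25 = 0 → B_y = 682.14825/16 = 42.6343 ≈ 42.63 kip.
ΣF_y = 0: A_y + 42.6343 − 20 − 2.23·15.9 = 0 → A_y = 12.82 kip.
ΣF_x = 0: no horizontal applied forces, so A_x = 0.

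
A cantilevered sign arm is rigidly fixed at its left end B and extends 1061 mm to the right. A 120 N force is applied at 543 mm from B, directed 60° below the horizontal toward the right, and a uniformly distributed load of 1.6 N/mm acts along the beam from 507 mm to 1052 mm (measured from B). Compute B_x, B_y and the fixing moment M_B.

B_x = -60.00 N, B_y = 975.9 N, M_B = 736200 N·mm

Resultant of the distributed load: 1.6 × 545 = 872 N at 779.5 mm from B.
ΣF_x = 0: B_x + 120·cos60° = 0 → B_x = -60.00 N.
ΣF_y = 0: B_y − 120·sin60° − 1.6·545 = 0 → B_y = 975.9 N.
ΣM about B: M_B − 120·sin60°·543 − (1.6·545)·779.5 = 0 → M_B = 736200 N·mm.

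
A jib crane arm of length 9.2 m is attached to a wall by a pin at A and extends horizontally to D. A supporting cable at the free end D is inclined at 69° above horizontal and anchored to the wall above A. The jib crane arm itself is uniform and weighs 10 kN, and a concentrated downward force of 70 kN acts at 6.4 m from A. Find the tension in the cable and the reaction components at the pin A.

T = 57.52 kN, A_x = 20.61 kN, A_y = 26.30 kN

ΣM about A: T·sin69°·9.2 − 10·4.6 − 70·6.4 = 0 → T = 494/(9.2·0.93358) = 57.5159 ≈ 57.52 kN.
ΣF_x = 0: A_x − T·cos69° = 0 → A_x = 57.5159 × 0.358368 = 20.61 kN.
ΣF_y = 0: A_y + T·sin69° − 10 − 70 = 0 → A_y = 80 − 57.5159 × 0.93358 = 26.30 kN.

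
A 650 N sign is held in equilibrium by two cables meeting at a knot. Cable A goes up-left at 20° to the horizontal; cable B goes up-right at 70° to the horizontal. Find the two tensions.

ΣF_x = 0: −T_A·cos20° + T_B·cos70° = 0 → T_B = 2.74748·T_A.
ΣF_y = 0: T_A·sin20° + T_B·sin70° = 650.
Substitute: T_A·(0.34202 + 2.74748·0.939693) = 650 → T_A = 222.313 ≈ 222.3 N.
Then T_B = 2.74748 × 222.313 = 610.8 N.

T_A = 222.3 N, T_B = 610.8 N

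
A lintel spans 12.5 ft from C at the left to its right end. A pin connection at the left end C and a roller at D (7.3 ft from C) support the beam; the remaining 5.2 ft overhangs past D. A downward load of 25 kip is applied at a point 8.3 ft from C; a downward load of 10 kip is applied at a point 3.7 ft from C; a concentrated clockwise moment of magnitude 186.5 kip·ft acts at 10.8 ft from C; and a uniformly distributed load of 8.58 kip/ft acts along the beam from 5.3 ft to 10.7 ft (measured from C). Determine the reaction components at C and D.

C_x = 0, C_y = -28.48 kip, D_y = 109.8 kip

Resultant of the distributed load: 8.58 × 5.4 = 46.332 kip at 8 ft from C.
Taking moments about C: D_y·7.3 − 25·8.3 − 10·3.7 − 186.5 − (8.58·5.4)·8 = 0 → D_y = 801.656/7.3 = 109.816 ≈ 109.8 kip.
ΣF_y = 0: C_y + 109.816 − 25 − 10 − 8.58·5.4 = 0 → C_y = -28.48 kip.
ΣF_x = 0: no horizontal applied forces, so C_x = 0.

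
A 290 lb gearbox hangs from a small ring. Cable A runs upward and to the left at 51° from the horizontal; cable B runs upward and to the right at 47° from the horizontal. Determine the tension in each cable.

ΣF_x = 0: −T_A·cos51° + T_B·cos47° = 0 → T_B = 0.922759·T_A.
ΣF_y = 0: T_A·sin51° + T_B·sin47° = 290.
Substitute: T_A·(0.777146 + 0.922759·0.731354) = 290 → T_A = 199.723 ≈ 199.7 lb.
Then T_B = 0.922759 × 199.723 = 184.3 lb.

T_A = 199.7 lb, T_B = 184.3 lb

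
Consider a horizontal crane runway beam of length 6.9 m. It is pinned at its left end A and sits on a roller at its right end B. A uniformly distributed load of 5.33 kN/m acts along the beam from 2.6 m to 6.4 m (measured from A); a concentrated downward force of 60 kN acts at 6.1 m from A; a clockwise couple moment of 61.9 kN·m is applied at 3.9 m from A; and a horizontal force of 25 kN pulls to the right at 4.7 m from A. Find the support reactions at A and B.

Resultant of the distributed load: 5.33 × 3.8 = 20.254 kN at 4.5 m from A.
ΣM about A: B_y·6.9 − (5.33·3.8)·4.5 − 60·6.1 − 61.9 = 0 → B_y = 519.043/6.9 = 75.2236 ≈ 75.22 kN.
ΣF_y = 0: A_y + 75.2236 − 5.33·3.8 − 60 = 0 → A_y = 5.030 kN.
ΣF_x = 0: A_x + 25 = 0 → A_x = -25.00 kN.

A_x = -25.00 kN, A_y = 5.030 kN, B_y = 75.22 kN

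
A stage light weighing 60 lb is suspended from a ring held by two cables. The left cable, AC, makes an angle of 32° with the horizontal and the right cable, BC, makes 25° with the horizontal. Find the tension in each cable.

ΣF_x = 0: −T_AC·cos32° + T_BC·cos25° = 0 → T_BC = 0.935718·T_AC.
ΣF_y = 0: T_AC·sin32° + T_BC·sin25° = 60.
Substitute: T_AC·(0.529919 + 0.935718·0.422618) = 60 → T_AC = 64.8389 ≈ 64.84 lb.
Then T_BC = 0.935718 × 64.8389 = 60.67 lb.

T_AC = 64.84 lb, T_BC = 60.67 lb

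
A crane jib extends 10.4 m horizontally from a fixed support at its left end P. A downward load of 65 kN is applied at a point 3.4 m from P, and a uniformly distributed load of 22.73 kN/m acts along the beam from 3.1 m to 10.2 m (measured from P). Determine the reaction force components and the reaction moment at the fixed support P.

P_x = 0, P_y = 226.4 kN, M_P = 1294 kN·m

Resultant of the distributed load: 22.73 × 7.1 = 161.383 kN at 6.65 m from P.
ΣF_x = 0: P_x = 0.
ΣF_y = 0: P_y − 65 − 22.73·7.1 = 0 → P_y = 226.4 kN.
ΣM about P: M_P − 65·3.4 − (22.73·7.1)·6.65 = 0 → M_P = 1294 kN·m.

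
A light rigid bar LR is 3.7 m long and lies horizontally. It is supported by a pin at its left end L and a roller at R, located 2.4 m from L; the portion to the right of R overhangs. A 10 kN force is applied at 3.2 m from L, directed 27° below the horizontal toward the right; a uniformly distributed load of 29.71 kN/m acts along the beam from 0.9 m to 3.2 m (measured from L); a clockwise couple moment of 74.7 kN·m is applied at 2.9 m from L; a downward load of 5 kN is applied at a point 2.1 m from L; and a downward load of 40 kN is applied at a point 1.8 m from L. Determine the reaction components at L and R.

Resultant of the distributed load: 29.71 × 2.3 = 68.333 kN at 2.05 m from L.
Taking moments about L: R_y·2.4 − 10·sin27°·3.2 − (29.71·2.3)·2.05 − 74.7 − 5·2.1 − 40·1.8 = 0 → R_y = 311.81/2.4 = 129.921 ≈ 129.9 kN.
ΣF_y = 0: L_y + 129.921 − 10·sin27° − 29.71·2.3 − 5 − 40 = 0 → L_y = -12.05 kN.
ΣF_x = 0: L_x + 10·cos27° = 0 → L_x = -8.910 kN.

L_x = -8.910 kN, L_y = -12.05 kN, R_y = 129.9 kN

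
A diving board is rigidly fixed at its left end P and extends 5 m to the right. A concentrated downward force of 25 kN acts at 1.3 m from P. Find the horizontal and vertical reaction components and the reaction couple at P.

P_x = 0, P_y = 25.00 kN, M_P = 32.50 kN·m

ΣF_x = 0: P_x = 0.
ΣF_y = 0: P_y − 25 = 0 → P_y = 25.00 kN.
ΣM about P: M_P − 25·1.3 = 0 → M_P = 32.50 kN·m.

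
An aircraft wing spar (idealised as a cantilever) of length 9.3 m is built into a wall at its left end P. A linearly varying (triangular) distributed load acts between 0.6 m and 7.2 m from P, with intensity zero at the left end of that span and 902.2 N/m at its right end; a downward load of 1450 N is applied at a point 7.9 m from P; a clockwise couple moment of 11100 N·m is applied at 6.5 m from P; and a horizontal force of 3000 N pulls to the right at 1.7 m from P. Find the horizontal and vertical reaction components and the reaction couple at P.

Resultant of the triangular load: ½ × 902.2 × 6.6 = 2977.26 N, acting at 5 m from P (one-third of the span from the peak).
ΣF_x = 0: P_x + 3000 = 0 → P_x = -3000 N.
ΣF_y = 0: P_y − ½·902.2·6.6 − 1450 = 0 → P_y = 4427 N.
ΣM about P: M_P − (½·902.2·6.6)·5 − 1450·7.9 − 11100 = 0 → M_P = 37440 N·m.

P_x = -3000 N, P_y = 4427 N, M_P = 37440 N·m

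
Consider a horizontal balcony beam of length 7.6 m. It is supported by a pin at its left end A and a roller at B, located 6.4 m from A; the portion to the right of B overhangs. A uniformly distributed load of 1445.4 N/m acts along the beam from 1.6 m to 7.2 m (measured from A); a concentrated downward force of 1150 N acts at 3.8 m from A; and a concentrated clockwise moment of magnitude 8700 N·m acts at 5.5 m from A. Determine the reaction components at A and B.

A_x = 0, A_y = 1637 N, B_y = 7607 N

Resultant of the distributed load: 1445.4 × 5.6 = 8094.24 N at 4.4 m from A.
Moments about A: B_y·6.4 − (1445.4·5.6)·4.4 − 1150·3.8 − 8700 = 0 → B_y = 48684.656/6.4 = 7606.98 ≈ 7607 N.
ΣF_y = 0: A_y + 7606.98 − 1445.4·5.6 − 1150 = 0 → A_y = 1637 N.
ΣF_x = 0: no horizontal applied forces, so A_x = 0.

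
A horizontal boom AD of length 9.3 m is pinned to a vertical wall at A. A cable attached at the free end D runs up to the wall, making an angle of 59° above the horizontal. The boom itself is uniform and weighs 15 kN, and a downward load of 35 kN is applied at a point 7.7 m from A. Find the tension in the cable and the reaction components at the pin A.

T = 42.56 kN, A_x = 21.92 kN, A_y = 13.52 kN

ΣM about A: T·sin59°·9.3 − 15·4.65 − 35·7.7 = 0 → T = 339.25/(9.3·0.857167) = 42.557 ≈ 42.56 kN.
ΣF_x = 0: A_x − T·cos59° = 0 → A_x = 42.557 × 0.515038 = 21.92 kN.
ΣF_y = 0: A_y + T·sin59° − 15 − 35 = 0 → A_y = 50 − 42.557 × 0.857167 = 13.52 kN.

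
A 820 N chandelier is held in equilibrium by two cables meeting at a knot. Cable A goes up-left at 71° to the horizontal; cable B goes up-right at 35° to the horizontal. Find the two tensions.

T_A = 698.8 N, T_B = 277.7 N

ΣF_x = 0: −T_A·cos71° + T_B·cos35° = 0 → T_B = 0.397445·T_A.
ΣF_y = 0: T_A·sin71° + T_B·sin35° = 820.
Substitute: T_A·(0.945519 + 0.397445·0.573576) = 820 → T_A = 698.774 ≈ 698.8 N.
Then T_B = 0.397445 × 698.774 = 277.7 N.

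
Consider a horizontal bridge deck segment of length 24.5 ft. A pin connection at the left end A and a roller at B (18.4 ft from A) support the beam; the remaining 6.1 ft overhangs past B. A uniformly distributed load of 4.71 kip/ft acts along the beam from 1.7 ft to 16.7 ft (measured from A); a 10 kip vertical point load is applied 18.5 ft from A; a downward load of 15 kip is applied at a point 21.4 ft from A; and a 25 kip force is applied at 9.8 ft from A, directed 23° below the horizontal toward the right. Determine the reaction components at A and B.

A_x = -23.01 kip, A_y = 37.39 kip, B_y = 68.03 kip

Resultant of the distributed load: 4.71 × 15 = 70.65 kip at 9.2 ft from A.
Taking moments about A: B_y·18.4 − (4.71·15)·9.2 − 10·18.5 − 15·21.4 − 25·sin23°·9.8 = 0 → B_y = 1251.71/18.4 = 68.0277 ≈ 68.03 kip.
ΣF_y = 0: A_y + 68.0277 − 4.71·15 − 10 − 15 − 25·sin23° = 0 → A_y = 37.39 kip.
ΣF_x = 0: A_x + 25·cos23° = 0 → A_x = -23.01 kip.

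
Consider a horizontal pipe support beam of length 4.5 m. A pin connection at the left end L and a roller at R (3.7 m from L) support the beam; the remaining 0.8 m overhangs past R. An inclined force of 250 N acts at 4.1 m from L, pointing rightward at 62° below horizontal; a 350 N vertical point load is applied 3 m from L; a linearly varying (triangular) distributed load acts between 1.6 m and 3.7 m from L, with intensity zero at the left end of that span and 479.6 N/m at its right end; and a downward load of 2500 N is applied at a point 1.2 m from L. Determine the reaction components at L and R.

Resultant of the triangular load: ½ × 479.6 × 2.1 = 503.58 N, acting at 3 m from L (one-third of the span from the peak).
Moments about L: R_y·3.7 − 250·sin62°·4.1 − 350·3 − (½·479.6·2.1)·3 − 2500·1.2 = 0 → R_y = 6465.76/3.7 = 1747.5 ≈ 1748 N.
ΣF_y = 0: L_y + 1747.5 − 250·sin62° − 350 − ½·479.6·2.1 − 2500 = 0 → L_y = 1827 N.
ΣF_x = 0: L_x + 250·cos62° = 0 → L_x = -117.4 N.

L_x = -117.4 N, L_y = 1827 N, R_y = 1748 N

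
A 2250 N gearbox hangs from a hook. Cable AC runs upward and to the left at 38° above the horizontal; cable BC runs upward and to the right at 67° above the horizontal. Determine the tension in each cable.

T_AC = 910.2 N, T_BC = 1836 N

ΣF_x = 0: −T_AC·cos38° + T_BC·cos67° = 0 → T_BC = 2.01676·T_AC.
ΣF_y = 0: T_AC·sin38° + T_BC·sin67° = 2250.
Substitute: T_AC·(0.615661 + 2.01676·0.920505) = 2250 → T_AC = 910.158 ≈ 910.2 N.
Then T_BC = 2.01676 × 910.158 = 1836 N.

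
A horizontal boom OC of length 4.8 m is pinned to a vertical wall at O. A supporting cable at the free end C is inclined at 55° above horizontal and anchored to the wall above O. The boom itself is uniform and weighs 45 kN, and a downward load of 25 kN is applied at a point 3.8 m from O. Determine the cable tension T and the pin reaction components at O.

T = 51.63 kN, O_x = 29.61 kN, O_y = 27.71 kN

ΣM about O: T·sin55°·4.8 − 45·2.4 − 25·3.8 = 0 → T = 203/(4.8·0.819152) = 51.6286 ≈ 51.63 kN.
ΣF_x = 0: O_x − T·cos55° = 0 → O_x = 51.6286 × 0.573576 = 29.61 kN.
ΣF_y = 0: O_y + T·sin55° − 45 − 25 = 0 → O_y = 70 − 51.6286 × 0.819152 = 27.71 kN.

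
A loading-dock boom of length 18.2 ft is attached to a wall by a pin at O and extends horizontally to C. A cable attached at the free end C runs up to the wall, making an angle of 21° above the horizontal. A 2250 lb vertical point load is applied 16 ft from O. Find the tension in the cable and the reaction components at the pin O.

ΣM about O: T·sin21°·18.2 − 2250·16 = 0 → T = 36000/(18.2·0.358368) = 5519.53 ≈ 5520 lb.
ΣF_x = 0: O_x − T·cos21° = 0 → O_x = 5519.53 × 0.93358 = 5153 lb.
ΣF_y = 0: O_y + T·sin21° − 2250 = 0 → O_y = 2250 − 5519.53 × 0.358368 = 272.0 lb.

T = 5520 lb, O_x = 5153 lb, O_y = 272.0 lb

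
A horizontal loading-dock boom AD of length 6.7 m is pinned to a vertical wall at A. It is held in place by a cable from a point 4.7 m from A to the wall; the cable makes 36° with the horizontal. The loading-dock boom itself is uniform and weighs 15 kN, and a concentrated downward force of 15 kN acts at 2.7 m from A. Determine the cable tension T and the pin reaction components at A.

ΣM about A: T·sin36°·4.7 − 15·3.35 − 15·2.7 = 0 → T = 90.75/(4.7·0.587785) = 32.8496 ≈ 32.85 kN.
ΣF_x = 0: A_x − T·cos36° = 0 → A_x = 32.8496 × 0.809017 = 26.58 kN.
ΣF_y = 0: A_y + T·sin36° − 15 − 15 = 0 → A_y = 30 − 32.8496 × 0.587785 = 10.69 kN.

T = 32.85 kN, A_x = 26.58 kN, A_y = 10.69 kN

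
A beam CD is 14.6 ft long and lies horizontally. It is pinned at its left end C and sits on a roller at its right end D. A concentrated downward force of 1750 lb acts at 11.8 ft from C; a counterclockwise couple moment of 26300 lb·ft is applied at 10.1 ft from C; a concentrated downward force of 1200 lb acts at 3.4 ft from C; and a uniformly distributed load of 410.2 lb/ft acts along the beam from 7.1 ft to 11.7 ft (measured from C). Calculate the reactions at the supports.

C_x = 0, C_y = 3730 lb, D_y = 1107 lb

Resultant of the distributed load: 410.2 × 4.6 = 1886.92 lb at 9.4 ft from C.
ΣM about C: D_y·14.6 − 1750·11.8 + 26300 − 1200·3.4 − (410.2·4.6)·9.4 = 0 → D_y = 16167.048/14.6 = 1107.33 ≈ 1107 lb.
ΣF_y = 0: C_y + 1107.33 − 1750 − 1200 − 410.2·4.6 = 0 → C_y = 3730 lb.
ΣF_x = 0: no horizontal applied forces, so C_x = 0.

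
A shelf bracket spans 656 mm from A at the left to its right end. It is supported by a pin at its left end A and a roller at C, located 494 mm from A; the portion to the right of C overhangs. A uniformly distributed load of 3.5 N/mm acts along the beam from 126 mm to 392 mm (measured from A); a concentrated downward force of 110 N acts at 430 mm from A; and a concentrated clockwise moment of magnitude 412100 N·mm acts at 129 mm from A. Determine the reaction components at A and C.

A_x = 0, A_y = -377.1 N, C_y = 1418 N

Resultant of the distributed load: 3.5 × 266 = 931 N at 259 mm from A.
Taking moments about A: C_y·494 − (3.5·266)·259 − 110·430 − 412100 = 0 → C_y = 700529/494 = 1418.07 ≈ 1418 N.
ΣF_y = 0: A_y + 1418.07 − 3.5·266 − 110 = 0 → A_y = -377.1 N.
ΣF_x = 0: no horizontal applied forces, so A_x = 0.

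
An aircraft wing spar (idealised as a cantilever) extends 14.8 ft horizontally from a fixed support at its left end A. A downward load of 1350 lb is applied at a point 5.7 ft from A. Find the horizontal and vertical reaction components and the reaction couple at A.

ΣF_x = 0: A_x = 0.
ΣF_y = 0: A_y − 1350 = 0 → A_y = 1350 lb.
ΣM about A: M_A − 1350·5.7 = 0 → M_A = 7695 lb·ft.

A_x = 0, A_y = 1350 lb, M_A = 7695 lb·ft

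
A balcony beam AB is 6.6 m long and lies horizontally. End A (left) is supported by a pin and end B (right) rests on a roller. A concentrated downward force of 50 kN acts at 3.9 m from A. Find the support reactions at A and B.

A_x = 0, A_y = 20.45 kN, B_y = 29.55 kN

Moments about A: B_y·6.6 − 50·3.9 = 0 → B_y = 195/6.6 = 29.5455 ≈ 29.55 kN.
ΣF_y = 0: A_y + 29.5455 − 50 = 0 → A_y = 20.45 kN.
ΣF_x = 0: no horizontal applied forces, so A_x = 0.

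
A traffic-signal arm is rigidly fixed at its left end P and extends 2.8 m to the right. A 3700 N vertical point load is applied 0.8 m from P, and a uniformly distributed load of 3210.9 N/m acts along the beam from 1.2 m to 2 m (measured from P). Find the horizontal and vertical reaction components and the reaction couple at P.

P_x = 0, P_y = 6269 N, M_P = 7070 N·m

Resultant of the distributed load: 3210.9 × 0.8 = 2568.72 N at 1.6 m from P.
ΣF_x = 0: P_x = 0.
ΣF_y = 0: P_y − 3700 − 3210.9·0.8 = 0 → P_y = 6269 N.
ΣM about P: M_P − 3700·0.8 − (3210.9·0.8)·1.6 = 0 → M_P = 7070 N·m.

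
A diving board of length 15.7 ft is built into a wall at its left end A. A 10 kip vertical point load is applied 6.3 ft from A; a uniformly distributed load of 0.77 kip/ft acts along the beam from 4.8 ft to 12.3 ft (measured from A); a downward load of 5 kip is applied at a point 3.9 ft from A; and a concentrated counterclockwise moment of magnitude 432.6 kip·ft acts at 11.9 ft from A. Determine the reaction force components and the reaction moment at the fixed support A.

Resultant of the distributed load: 0.77 × 7.5 = 5.775 kip at 8.55 ft from A.
ΣF_x = 0: A_x = 0.
ΣF_y = 0: A_y − 10 − 0.77·7.5 − 5 = 0 → A_y = 20.78 kip.
ΣM about A: M_A − 10·6.3 − (0.77·7.5)·8.55 − 5·3.9 + 432.6 = 0 → M_A = -300.7 kip·ft.

A_x = 0, A_y = 20.78 kip, M_A = -300.7 kip·ft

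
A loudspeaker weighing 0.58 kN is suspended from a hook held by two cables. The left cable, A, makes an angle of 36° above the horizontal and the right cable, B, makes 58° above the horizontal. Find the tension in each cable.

T_A = 0.3081 kN, T_B = 0.4704 kN

ΣF_x = 0: −T_A·cos36° + T_B·cos58° = 0 → T_B = 1.52668·T_A.
ΣF_y = 0: T_A·sin36° + T_B·sin58° = 0.58.
Substitute: T_A·(0.587785 + 1.52668·0.848048) = 0.58 → T_A = 0.308104 ≈ 0.3081 kN.
Then T_B = 1.52668 × 0.308104 = 0.4704 kN.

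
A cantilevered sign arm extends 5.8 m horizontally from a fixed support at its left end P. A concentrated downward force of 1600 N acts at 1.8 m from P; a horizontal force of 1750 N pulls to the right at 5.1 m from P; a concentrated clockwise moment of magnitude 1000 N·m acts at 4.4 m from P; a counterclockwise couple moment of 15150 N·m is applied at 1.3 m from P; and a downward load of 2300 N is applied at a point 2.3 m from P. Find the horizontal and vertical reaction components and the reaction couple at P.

P_x = -1750 N, P_y = 3900 N, M_P = -5980 N·m

ΣF_x = 0: P_x + 1750 = 0 → P_x = -1750 N.
ΣF_y = 0: P_y − 1600 − 2300 = 0 → P_y = 3900 N.
ΣM about P: M_P − 1600·1.8 − 1000 + 15150 − 2300·2.3 = 0 → M_P = -5980 N·m.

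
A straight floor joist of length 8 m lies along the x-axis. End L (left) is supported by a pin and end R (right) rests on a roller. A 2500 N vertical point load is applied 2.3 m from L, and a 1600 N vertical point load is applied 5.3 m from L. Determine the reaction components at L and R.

L_x = 0, L_y = 2321 N, R_y = 1779 N

Taking moments about L: R_y·8 − 2500·2.3 − 1600·5.3 = 0 → R_y = 14230/8 = 1778.75 ≈ 1779 N.
ΣF_y = 0: L_y + 1778.75 − 2500 − 1600 = 0 → L_y = 2321 N.
ΣF_x = 0: no horizontal applied forces, so L_x = 0.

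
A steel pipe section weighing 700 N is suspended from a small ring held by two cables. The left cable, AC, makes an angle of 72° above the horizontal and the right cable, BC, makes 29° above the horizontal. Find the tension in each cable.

ΣF_x = 0: −T_AC·cos72° + T_BC·cos29° = 0 → T_BC = 0.353316·T_AC.
ΣF_y = 0: T_AC·sin72° + T_BC·sin29° = 700.
Substitute: T_AC·(0.951057 + 0.353316·0.48481) = 700 → T_AC = 623.692 ≈ 623.7 N.
Then T_BC = 0.353316 × 623.692 = 220.4 N.

T_AC = 623.7 N, T_BC = 220.4 N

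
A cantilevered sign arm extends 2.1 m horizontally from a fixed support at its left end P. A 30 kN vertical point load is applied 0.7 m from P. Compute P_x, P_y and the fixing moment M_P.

P_x = 0, P_y = 30.00 kN, M_P = 21.00 kN·m

ΣF_x = 0: P_x = 0.
ΣF_y = 0: P_y − 30 = 0 → P_y = 30.00 kN.
ΣM about P: M_P − 30·0.7 = 0 → M_P = 21.00 kN·m.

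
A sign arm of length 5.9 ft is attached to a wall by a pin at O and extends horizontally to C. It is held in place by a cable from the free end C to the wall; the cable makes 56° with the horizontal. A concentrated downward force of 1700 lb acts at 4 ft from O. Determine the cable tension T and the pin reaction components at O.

T = 1390 lb, O_x = 777.4 lb, O_y = 547.5 lb

ΣM about O: T·sin56°·5.9 − 1700·4 = 0 → T = 6800/(5.9·0.829038) = 1390.22 ≈ 1390 lb.
ΣF_x = 0: O_x − T·cos56° = 0 → O_x = 1390.22 × 0.559193 = 777.4 lb.
ΣF_y = 0: O_y + T·sin56° − 1700 = 0 → O_y = 1700 − 1390.22 × 0.829038 = 547.5 lb.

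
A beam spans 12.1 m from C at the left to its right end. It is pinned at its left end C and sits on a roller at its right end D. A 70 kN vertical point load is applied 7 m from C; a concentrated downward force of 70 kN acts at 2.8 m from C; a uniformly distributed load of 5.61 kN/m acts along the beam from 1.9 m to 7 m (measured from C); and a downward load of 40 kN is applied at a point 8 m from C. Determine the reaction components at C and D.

C_x = 0, C_y = 114.9 kN, D_y = 93.66 kN

Resultant of the distributed load: 5.61 × 5.1 = 28.611 kN at 4.45 m from C.
Taking moments about C: D_y·12.1 − 70·7 − 70·2.8 − (5.61·5.1)·4.45 − 40·8 = 0 → D_y = 1133.31895/12.1 = 93.6627 ≈ 93.66 kN.
ΣF_y = 0: C_y + 93.6627 − 70 − 70 − 5.61·5.1 − 40 = 0 → C_y = 114.9 kN.
ΣF_x = 0: no horizontal applied forces, so C_x = 0.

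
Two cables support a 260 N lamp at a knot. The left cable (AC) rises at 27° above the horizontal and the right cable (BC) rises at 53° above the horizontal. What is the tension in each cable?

T_AC = 158.9 N, T_BC = 235.2 N

ΣF_x = 0: −T_AC·cos27° + T_BC·cos53° = 0 → T_BC = 1.48053·T_AC.
ΣF_y = 0: T_AC·sin27° + T_BC·sin53° = 260.
Substitute: T_AC·(0.45399 + 1.48053·0.798636) = 260 → T_AC = 158.886 ≈ 158.9 N.
Then T_BC = 1.48053 × 158.886 = 235.2 N.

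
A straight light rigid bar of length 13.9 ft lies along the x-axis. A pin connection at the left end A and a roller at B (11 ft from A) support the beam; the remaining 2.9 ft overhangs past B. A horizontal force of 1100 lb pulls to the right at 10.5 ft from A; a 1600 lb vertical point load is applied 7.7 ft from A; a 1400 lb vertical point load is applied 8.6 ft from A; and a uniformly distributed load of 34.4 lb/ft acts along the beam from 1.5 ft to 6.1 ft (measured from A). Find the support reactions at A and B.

A_x = -1100 lb, A_y = 889.0 lb, B_y = 2269 lb

Resultant of the distributed load: 34.4 × 4.6 = 158.24 lb at 3.8 ft from A.
Moments about A: B_y·11 − 1600·7.7 − 1400·8.6 − (34.4·4.6)·3.8 = 0 → B_y = 24961.312/11 = 2269.21 ≈ 2269 lb.
ΣF_y = 0: A_y + 2269.21 − 1600 − 1400 − 34.4·4.6 = 0 → A_y = 889.0 lb.
ΣF_x = 0: A_x + 1100 = 0 → A_x = -1100 lb.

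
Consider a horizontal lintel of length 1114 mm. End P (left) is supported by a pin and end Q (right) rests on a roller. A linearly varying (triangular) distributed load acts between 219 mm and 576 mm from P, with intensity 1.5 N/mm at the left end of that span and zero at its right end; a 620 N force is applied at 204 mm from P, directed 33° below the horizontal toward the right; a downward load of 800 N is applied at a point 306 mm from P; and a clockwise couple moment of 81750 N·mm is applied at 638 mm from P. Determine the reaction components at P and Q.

Resultant of the triangular load: ½ × 1.5 × 357 = 267.75 N, acting at 338 mm from P (one-third of the span from the peak).
Moments about P: Q_y·1114 − (½·1.5·357)·338 − 620·sin33°·204 − 800·306 − 81750 = 0 → Q_y = 485935/1114 = 436.207 ≈ 436.2 N.
ΣF_y = 0: P_y + 436.207 − ½·1.5·357 − 620·sin33° − 800 = 0 → P_y = 969.2 N.
ΣF_x = 0: P_x + 620·cos33° = 0 → P_x = -520.0 N.

P_x = -520.0 N, P_y = 969.2 N, Q_y = 436.2 N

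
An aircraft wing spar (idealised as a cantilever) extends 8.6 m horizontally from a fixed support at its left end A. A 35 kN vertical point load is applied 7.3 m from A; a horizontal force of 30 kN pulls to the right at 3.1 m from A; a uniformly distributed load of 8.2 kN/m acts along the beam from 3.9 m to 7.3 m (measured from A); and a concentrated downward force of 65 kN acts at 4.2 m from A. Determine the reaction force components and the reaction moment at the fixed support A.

A_x = -30.00 kN, A_y = 127.9 kN, M_A = 684.6 kN·m

Resultant of the distributed load: 8.2 × 3.4 = 27.88 kN at 5.6 m from A.
ΣF_x = 0: A_x + 30 = 0 → A_x = -30.00 kN.
ΣF_y = 0: A_y − 35 − 8.2·3.4 − 65 = 0 → A_y = 127.9 kN.
ΣM about A: M_A − 35·7.3 − (8.2·3.4)·5.6 − 65·4.2 = 0 → M_A = 684.6 kN·m.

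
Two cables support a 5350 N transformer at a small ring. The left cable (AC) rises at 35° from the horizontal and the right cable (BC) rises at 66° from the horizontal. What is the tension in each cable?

T_AC = 2217 N, T_BC = 4464 N

ΣF_x = 0: −T_AC·cos35° + T_BC·cos66° = 0 → T_BC = 2.01396·T_AC.
ΣF_y = 0: T_AC·sin35° + T_BC·sin66° = 5350.
Substitute: T_AC·(0.573576 + 2.01396·0.913545) = 5350 → T_AC = 2216.77 ≈ 2217 N.
Then T_BC = 2.01396 × 2216.77 = 4464 N.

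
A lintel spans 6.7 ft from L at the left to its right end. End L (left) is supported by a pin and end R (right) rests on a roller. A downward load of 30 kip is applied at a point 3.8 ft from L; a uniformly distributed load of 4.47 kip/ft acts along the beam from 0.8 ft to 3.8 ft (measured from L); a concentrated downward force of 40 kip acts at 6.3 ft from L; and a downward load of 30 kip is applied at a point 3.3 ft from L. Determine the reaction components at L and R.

L_x = 0, L_y = 39.40 kip, R_y = 74.01 kip

Resultant of the distributed load: 4.47 × 3 = 13.41 kip at 2.3 ft from L.
Moments about L: R_y·6.7 − 30·3.8 − (4.47·3)·2.3 − 40·6.3 − 30·3.3 = 0 → R_y = 495.843/6.7 = 74.0064 ≈ 74.01 kip.
ΣF_y = 0: L_y + 74.0064 − 30 − 4.47·3 − 40 − 30 = 0 → L_y = 39.40 kip.
ΣF_x = 0: no horizontal applied forces, so L_x = 0.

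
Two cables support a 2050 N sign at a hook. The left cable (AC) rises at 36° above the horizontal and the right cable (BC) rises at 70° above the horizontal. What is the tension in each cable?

T_AC = 729.4 N, T_BC = 1725 N

ΣF_x = 0: −T_AC·cos36° + T_BC·cos70° = 0 → T_BC = 2.36541·T_AC.
ΣF_y = 0: T_AC·sin36° + T_BC·sin70° = 2050.
Substitute: T_AC·(0.587785 + 2.36541·0.939693) = 2050 → T_AC = 729.396 ≈ 729.4 N.
Then T_BC = 2.36541 × 729.396 = 1725 N.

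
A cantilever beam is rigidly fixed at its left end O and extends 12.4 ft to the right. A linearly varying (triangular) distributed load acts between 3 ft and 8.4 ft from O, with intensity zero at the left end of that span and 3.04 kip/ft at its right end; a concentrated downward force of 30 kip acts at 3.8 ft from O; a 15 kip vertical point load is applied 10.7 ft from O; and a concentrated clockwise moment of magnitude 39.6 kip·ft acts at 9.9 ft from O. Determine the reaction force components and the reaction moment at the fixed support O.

Resultant of the triangular load: ½ × 3.04 × 5.4 = 8.208 kip, acting at 6.6 ft from O (one-third of the span from the peak).
ΣF_x = 0: O_x = 0.
ΣF_y = 0: O_y − ½·3.04·5.4 − 30 − 15 = 0 → O_y = 53.21 kip.
ΣM about O: M_O − (½·3.04·5.4)·6.6 − 30·3.8 − 15·10.7 − 39.6 = 0 → M_O = 368.3 kip·ft.

O_x = 0, O_y = 53.21 kip, M_O = 368.3 kip·ft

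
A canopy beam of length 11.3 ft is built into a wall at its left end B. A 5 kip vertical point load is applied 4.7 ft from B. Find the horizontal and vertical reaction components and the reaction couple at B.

B_x = 0, B_y = 5.000 kip, M_B = 23.50 kip·ft

ΣF_x = 0: B_x = 0.
ΣF_y = 0: B_y − 5 = 0 → B_y = 5.000 kip.
ΣM about B: M_B − 5·4.7 = 0 → M_B = 23.50 kip·ft.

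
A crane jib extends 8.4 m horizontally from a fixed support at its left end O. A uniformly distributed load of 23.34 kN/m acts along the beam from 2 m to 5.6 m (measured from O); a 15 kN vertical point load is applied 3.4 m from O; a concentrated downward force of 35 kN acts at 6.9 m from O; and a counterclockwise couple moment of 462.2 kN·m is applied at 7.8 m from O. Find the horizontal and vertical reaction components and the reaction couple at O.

Resultant of the distributed load: 23.34 × 3.6 = 84.024 kN at 3.8 m from O.
ΣF_x = 0: O_x = 0.
ΣF_y = 0: O_y − 23.34·3.6 − 15 − 35 = 0 → O_y = 134.0 kN.
ΣM about O: M_O − (23.34·3.6)·3.8 − 15·3.4 − 35·6.9 + 462.2 = 0 → M_O = 149.6 kN·m.

O_x = 0, O_y = 134.0 kN, M_O = 149.6 kN·m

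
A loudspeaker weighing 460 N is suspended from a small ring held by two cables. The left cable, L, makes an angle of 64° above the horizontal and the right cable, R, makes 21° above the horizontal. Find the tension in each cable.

T_L = 431.1 N, T_R = 202.4 N

ΣF_x = 0: −T_L·cos64° + T_R·cos21° = 0 → T_R = 0.469559·T_L.
ΣF_y = 0: T_L·sin64° + T_R·sin21° = 460.
Substitute: T_L·(0.898794 + 0.469559·0.358368) = 460 → T_L = 431.087 ≈ 431.1 N.
Then T_R = 0.469559 × 431.087 = 202.4 N.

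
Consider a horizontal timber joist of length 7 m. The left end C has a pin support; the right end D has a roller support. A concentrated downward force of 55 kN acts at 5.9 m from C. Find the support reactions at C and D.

ΣM about C: D_y·7 − 55·5.9 = 0 → D_y = 324.5/7 = 46.3571 ≈ 46.36 kN.
ΣF_y = 0: C_y + 46.3571 − 55 = 0 → C_y = 8.643 kN.
ΣF_x = 0: no horizontal applied forces, so C_x = 0.

C_x = 0, C_y = 8.643 kN, D_y = 46.36 kN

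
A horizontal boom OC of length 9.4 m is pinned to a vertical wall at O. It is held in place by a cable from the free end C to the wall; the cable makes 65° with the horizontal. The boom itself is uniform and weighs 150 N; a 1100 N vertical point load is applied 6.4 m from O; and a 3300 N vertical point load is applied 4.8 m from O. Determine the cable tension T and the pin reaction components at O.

T = 2768 N, O_x = 1170 N, O_y = 2041 N

ΣM about O: T·sin65°·9.4 − 150·4.7 − 1100·6.4 − 3300·4.8 = 0 → T = 23585/(9.4·0.906308) = 2768.42 ≈ 2768 N.
ΣF_x = 0: O_x − T·cos65° = 0 → O_x = 2768.42 × 0.422618 = 1170 N.
ΣF_y = 0: O_y + T·sin65° − 150 − 1100 − 3300 = 0 → O_y = 4550 − 2768.42 × 0.906308 = 2041 N.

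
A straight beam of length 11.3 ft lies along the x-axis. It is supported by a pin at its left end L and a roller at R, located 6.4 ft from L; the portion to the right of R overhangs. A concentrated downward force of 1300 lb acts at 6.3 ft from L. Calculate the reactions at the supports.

L_x = 0, L_y = 20.31 lb, R_y = 1280 lb

Taking moments about L: R_y·6.4 − 1300·6.3 = 0 → R_y = 8190/6.4 = 1279.69 ≈ 1280 lb.
ΣF_y = 0: L_y + 1279.69 − 1300 = 0 → L_y = 20.31 lb.
ΣF_x = 0: no horizontal applied forces, so L_x = 0.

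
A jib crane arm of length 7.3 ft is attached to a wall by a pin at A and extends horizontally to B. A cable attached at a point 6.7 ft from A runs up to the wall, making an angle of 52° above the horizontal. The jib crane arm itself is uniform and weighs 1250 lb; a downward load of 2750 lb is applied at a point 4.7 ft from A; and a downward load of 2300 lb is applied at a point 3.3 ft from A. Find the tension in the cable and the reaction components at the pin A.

ΣM about A: T·sin52°·6.7 − 1250·3.65 − 2750·4.7 − 2300·3.3 = 0 → T = 25077.5/(6.7·0.788011) = 4749.82 ≈ 4750 lb.
ΣF_x = 0: A_x − T·cos52° = 0 → A_x = 4749.82 × 0.615661 = 2924 lb.
ΣF_y = 0: A_y + T·sin52° − 1250 − 2750 − 2300 = 0 → A_y = 6300 − 4749.82 × 0.788011 = 2557 lb.

T = 4750 lb, A_x = 2924 lb, A_y = 2557 lb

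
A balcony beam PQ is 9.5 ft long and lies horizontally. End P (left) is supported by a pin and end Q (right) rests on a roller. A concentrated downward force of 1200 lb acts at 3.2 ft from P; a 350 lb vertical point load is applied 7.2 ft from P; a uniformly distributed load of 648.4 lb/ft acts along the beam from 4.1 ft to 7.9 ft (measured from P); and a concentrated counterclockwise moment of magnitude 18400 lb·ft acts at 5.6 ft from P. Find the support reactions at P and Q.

Resultant of the distributed load: 648.4 × 3.8 = 2463.92 lb at 6 ft from P.
Moments about P: Q_y·9.5 − 1200·3.2 − 350·7.2 − (648.4·3.8)·6 + 18400 = 0 → Q_y = 2743.52/9.5 = 288.792 ≈ 288.8 lb.
ΣF_y = 0: P_y + 288.792 − 1200 − 350 − 648.4·3.8 = 0 → P_y = 3725 lb.
ΣF_x = 0: no horizontal applied forces, so P_x = 0.

P_x = 0, P_y = 3725 lb, Q_y = 288.8 lb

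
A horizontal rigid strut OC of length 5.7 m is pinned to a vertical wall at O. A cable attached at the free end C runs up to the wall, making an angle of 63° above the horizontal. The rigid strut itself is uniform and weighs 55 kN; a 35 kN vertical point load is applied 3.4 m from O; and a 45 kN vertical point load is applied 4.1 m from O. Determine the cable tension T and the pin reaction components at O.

ΣM about O: T·sin63°·5.7 − 55·2.85 − 35·3.4 − 45·4.1 = 0 → T = 460.25/(5.7·0.891007) = 90.6229 ≈ 90.62 kN.
ΣF_x = 0: O_x − T·cos63° = 0 → O_x = 90.6229 × 0.45399 = 41.14 kN.
ΣF_y = 0: O_y + T·sin63° − 55 − 35 − 45 = 0 → O_y = 135 − 90.6229 × 0.891007 = 54.25 kN.

T = 90.62 kN, O_x = 41.14 kN, O_y = 54.25 kN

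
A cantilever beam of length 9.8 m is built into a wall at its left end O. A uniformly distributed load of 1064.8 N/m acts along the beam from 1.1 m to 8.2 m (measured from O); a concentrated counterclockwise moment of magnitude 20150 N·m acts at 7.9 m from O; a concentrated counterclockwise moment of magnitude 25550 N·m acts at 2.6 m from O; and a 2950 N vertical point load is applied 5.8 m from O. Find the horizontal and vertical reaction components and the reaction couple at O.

Resultant of the distributed load: 1064.8 × 7.1 = 7560.08 N at 4.65 m from O.
ΣF_x = 0: O_x = 0.
ΣF_y = 0: O_y − 1064.8·7.1 − 2950 = 0 → O_y = 10510 N.
ΣM about O: M_O − (1064.8·7.1)·4.65 + 20150 + 25550 − 2950·5.8 = 0 → M_O = 6564 N·m.

O_x = 0, O_y = 10510 N, M_O = 6564 N·m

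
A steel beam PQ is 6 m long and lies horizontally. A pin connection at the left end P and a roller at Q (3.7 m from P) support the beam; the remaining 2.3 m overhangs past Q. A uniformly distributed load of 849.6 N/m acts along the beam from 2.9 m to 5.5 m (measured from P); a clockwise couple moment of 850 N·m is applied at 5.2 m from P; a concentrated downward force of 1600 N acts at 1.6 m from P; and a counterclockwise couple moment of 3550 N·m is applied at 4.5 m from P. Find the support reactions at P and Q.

P_x = 0, P_y = 1339 N, Q_y = 2470 N

Resultant of the distributed load: 849.6 × 2.6 = 2208.96 N at 4.2 m from P.
Taking moments about P: Q_y·3.7 − (849.6·2.6)·4.2 − 850 − 1600·1.6 + 3550 = 0 → Q_y = 9137.632/3.7 = 2469.63 ≈ 2470 N.
ΣF_y = 0: P_y + 2469.63 − 849.6·2.6 − 1600 = 0 → P_y = 1339 N.
ΣF_x = 0: no horizontal applied forces, so P_x = 0.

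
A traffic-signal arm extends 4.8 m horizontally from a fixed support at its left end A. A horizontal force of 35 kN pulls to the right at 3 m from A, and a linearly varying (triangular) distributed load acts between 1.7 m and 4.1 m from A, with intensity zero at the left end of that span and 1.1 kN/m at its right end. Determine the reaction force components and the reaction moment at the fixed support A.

Resultant of the triangular load: ½ × 1.1 × 2.4 = 1.32 kN, acting at 3.3 m from A (one-third of the span from the peak).
ΣF_x = 0: A_x + 35 = 0 → A_x = -35.00 kN.
ΣF_y = 0: A_y − ½·1.1·2.4 = 0 → A_y = 1.320 kN.
ΣM about A: M_A − (½·1.1·2.4)·3.3 = 0 → M_A = 4.356 kN·m.

A_x = -35.00 kN, A_y = 1.320 kN, M_A = 4.356 kN·m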